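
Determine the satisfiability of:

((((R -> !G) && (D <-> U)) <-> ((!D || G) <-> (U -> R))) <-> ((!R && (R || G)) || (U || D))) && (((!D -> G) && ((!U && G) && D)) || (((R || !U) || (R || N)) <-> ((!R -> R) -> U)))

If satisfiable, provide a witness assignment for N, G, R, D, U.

N = True, G = True, R = False, D = False, U = True

  (((R -> !G) && (D <-> U)) <-> ((!D || G) <-> (U -> R))) <-> ((!R && (R || G)) || (U || D)) = True
    ((R -> !G) && (D <-> U)) <-> ((!D || G) <-> (U -> R)) = True
      (R -> !G) && (D <-> U) = False
        R -> !G = True
          !G = False
        D <-> U = False
      (!D || G) <-> (U -> R) = False
        !D || G = True
          !D = True
        U -> R = False
    (!R && (R || G)) || (U || D) = True
      !R && (R || G) = True
        !R = True
        R || G = True
      U || D = True
  ((!D -> G) && ((!U && G) && D)) || (((R || !U) || (R || N)) <-> ((!R -> R) -> U)) = True
    (!D -> G) && ((!U && G) && D) = False
      !D -> G = True
        !D = True
      (!U && G) && D = False
        !U && G = False
          !U = False
    ((R || !U) || (R || N)) <-> ((!R -> R) -> U) = True
      (R || !U) || (R || N) = True
        R || !U = False
          !U = False
        R || N = True
      (!R -> R) -> U = True
        !R -> R = False
          !R = True
Both conjuncts True, so the formula holds.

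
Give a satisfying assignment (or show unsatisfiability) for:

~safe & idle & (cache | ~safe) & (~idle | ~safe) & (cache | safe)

idle=T, cache=T, safe=F

Unit clause (~safe) forces safe = False.
Unit clause (idle) forces idle = True.
In (cache | safe) only cache is left, so cache = True.
Check each clause:
  (~safe): ~safe holds.
  (idle): idle holds.
  (cache | ~safe): cache holds.
  (~idle | ~safe): ~safe holds.
  (cache | safe): cache holds.
All clauses satisfied.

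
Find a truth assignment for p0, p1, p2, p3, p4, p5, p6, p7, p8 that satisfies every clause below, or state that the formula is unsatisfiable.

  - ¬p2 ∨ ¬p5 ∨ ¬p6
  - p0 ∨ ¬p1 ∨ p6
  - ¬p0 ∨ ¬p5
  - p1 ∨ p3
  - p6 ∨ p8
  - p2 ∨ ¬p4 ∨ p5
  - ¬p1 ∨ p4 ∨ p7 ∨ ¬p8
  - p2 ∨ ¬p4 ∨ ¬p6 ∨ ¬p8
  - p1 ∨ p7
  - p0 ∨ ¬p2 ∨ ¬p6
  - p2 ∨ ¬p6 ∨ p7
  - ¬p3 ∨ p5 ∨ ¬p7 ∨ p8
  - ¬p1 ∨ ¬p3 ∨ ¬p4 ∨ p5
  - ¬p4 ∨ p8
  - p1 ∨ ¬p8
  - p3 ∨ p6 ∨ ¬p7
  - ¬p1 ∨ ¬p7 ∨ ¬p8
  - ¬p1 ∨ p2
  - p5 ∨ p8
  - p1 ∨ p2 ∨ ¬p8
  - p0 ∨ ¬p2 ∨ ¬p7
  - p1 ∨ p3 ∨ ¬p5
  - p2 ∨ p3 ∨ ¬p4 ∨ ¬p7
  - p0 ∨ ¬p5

Set p0 = True.
  then (¬p0 ∨ ¬p5) forces p5 = False.
  then (p5 ∨ p8) forces p8 = True.
  then (p1 ∨ ¬p8) forces p1 = True.
  then (¬p1 ∨ ¬p7 ∨ ¬p8) forces p7 = False.
  then (¬p1 ∨ p2) forces p2 = True.
  then (¬p1 ∨ p4 ∨ p7 ∨ ¬p8) forces p4 = True.
  then (¬p1 ∨ ¬p3 ∨ ¬p4 ∨ p5) forces p3 = False.
Set p6 = True.
All clauses satisfied.

p0 = True, p1 = True, p2 = True, p3 = False, p4 = True, p5 = False, p6 = True, p7 = False, p8 = True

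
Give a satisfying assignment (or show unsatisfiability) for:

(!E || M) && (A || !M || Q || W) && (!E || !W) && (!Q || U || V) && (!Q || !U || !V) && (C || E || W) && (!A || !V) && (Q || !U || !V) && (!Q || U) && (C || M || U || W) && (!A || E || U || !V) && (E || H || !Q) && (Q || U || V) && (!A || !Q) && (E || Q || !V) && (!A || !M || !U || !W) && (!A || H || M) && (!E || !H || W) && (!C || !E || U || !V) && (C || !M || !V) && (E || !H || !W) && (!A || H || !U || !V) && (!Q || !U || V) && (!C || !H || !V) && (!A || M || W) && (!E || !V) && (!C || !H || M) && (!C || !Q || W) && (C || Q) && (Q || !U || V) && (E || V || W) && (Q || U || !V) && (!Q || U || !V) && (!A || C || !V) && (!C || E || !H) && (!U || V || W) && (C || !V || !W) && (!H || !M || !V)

Case U = True:
  If V = True:
    (!Q || !U || !V) forces Q = False.
    clause (Q || !U || !V) is falsified.
  If V = False:
    (!Q || !U || V) forces Q = False.
    clause (Q || !U || V) is falsified.
  Every sub-case reaches a contradiction.
Case U = False:
  (!Q || U) forces Q = False.
  (Q || U || V) forces V = True.
  Clause (Q || U || !V) is falsified — contradiction.
Both cases fail, so the formula is unsatisfiable.

No satisfying assignment exists.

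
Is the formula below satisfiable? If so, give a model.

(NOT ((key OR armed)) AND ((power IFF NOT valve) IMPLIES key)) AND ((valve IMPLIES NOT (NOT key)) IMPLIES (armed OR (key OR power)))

power = True; key = False; armed = False; valve = True

  NOT ((key OR armed)) AND ((power IFF NOT valve) IMPLIES key) = True
    NOT ((key OR armed)) = True
      key OR armed = False
    (power IFF NOT valve) IMPLIES key = True
      power IFF NOT valve = False
        NOT valve = False
  (valve IMPLIES NOT (NOT key)) IMPLIES (armed OR (key OR power)) = True
    valve IMPLIES NOT (NOT key) = False
      NOT (NOT key) = False
        NOT key = True
    armed OR (key OR power) = True
      key OR power = True
Both conjuncts True, so the formula holds.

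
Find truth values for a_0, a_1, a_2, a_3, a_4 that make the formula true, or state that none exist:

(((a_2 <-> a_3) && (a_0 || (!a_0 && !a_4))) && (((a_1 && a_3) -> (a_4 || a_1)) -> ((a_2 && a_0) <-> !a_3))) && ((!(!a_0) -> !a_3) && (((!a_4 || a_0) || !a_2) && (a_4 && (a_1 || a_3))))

Case a_4 = True: the formula simplifies to (((a_2 <-> a_3) && a_0) && ((a_2 && a_0) <-> !a_3)) && ((!(!a_0) -> !a_3) && ((a_0 || !a_2) && (a_1 || a_3))).
  a_0 = True: simplifies to ((a_2 <-> a_3) && (a_2 <-> !a_3)) && (!a_3 && (a_1 || a_3)).
    a_3 = True: the conjunct !a_3 is False.
    a_3 = False: simplifies to (!a_2 && a_2) && a_1.
      a_2 = True: the conjunct !a_2 is False.
      a_2 = False: the conjunct a_2 is False.
  a_0 = False: the conjunct a_0 is False.
Case a_4 = False: the conjunct a_4 is False.
Both cases fail — unsatisfiable.

Unsatisfiable — no assignment works.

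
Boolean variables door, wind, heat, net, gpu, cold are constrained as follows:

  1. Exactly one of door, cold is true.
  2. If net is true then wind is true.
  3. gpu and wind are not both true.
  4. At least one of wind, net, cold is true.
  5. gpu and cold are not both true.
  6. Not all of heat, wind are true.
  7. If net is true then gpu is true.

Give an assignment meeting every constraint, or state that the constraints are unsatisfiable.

door: False, wind: False, heat: True, net: False, gpu: False, cold: True

  (1) {door, cold}: 1 true — exactly one ✓
  (2) net=F ⇒ wind: vacuous ✓
  (3) gpu=F, wind=F — not both ✓
  (4) {wind, net, cold}: 1 true — at least one ✓
  (5) gpu=F, cold=T — not both ✓
  (6) {heat, wind}: 1/2 true — not all ✓
  (7) net=F ⇒ gpu: vacuous ✓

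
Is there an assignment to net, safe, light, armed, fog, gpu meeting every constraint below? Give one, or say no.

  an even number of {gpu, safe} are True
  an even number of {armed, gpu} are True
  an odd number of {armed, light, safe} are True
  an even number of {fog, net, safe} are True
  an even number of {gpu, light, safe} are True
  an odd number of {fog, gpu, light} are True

Adding constraints 2, 3, 5 mod 2: every variable appears an even number of times on the left, so the left side is 0.
But the right sides sum to 1 (mod 2). 0 ≠ 1 — the system is inconsistent.

UNSATISFIABLE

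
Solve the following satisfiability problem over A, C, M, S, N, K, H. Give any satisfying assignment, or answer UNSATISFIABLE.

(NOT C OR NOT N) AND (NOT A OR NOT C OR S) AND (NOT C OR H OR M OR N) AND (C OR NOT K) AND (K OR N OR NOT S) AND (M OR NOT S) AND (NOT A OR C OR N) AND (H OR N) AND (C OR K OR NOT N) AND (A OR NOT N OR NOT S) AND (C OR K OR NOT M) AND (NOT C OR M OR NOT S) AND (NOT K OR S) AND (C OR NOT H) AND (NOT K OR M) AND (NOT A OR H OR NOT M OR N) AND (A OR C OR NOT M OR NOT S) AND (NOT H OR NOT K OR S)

Set A = False.
Try C = False:
  (C OR NOT K) forces K = False.
  (C OR K OR NOT N) forces N = False.
  (K OR N OR NOT S) forces S = False.
  (H OR N) forces H = True.
  clause (C OR NOT H) is falsified — backtrack.
So C = True.
  then (NOT C OR NOT N) forces N = False.
  then (H OR N) forces H = True.
Set M = False.
  then (M OR NOT S) forces S = False.
  then (NOT K OR S) forces K = False.
All clauses satisfied.

A = False; C = True; M = False; S = False; N = False; K = False; H = True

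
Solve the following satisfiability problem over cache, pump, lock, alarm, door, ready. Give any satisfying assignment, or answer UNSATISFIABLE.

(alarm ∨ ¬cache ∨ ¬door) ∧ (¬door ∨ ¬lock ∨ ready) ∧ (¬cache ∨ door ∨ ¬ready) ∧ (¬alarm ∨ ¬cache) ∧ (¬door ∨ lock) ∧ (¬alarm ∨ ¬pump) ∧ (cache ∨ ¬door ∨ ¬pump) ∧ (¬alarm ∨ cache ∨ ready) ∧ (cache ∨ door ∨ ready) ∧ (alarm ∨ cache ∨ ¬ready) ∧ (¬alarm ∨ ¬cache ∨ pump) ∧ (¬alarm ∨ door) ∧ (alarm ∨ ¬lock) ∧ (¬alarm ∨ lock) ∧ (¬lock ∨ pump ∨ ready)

Set cache = False.
Try pump = True:
  (¬alarm ∨ ¬pump) forces alarm = False.
  (cache ∨ ¬door ∨ ¬pump) forces door = False.
  (cache ∨ door ∨ ready) forces ready = True.
  clause (alarm ∨ cache ∨ ¬ready) is falsified — backtrack.
So pump = False.
Set lock = True.
  then (alarm ∨ ¬lock) forces alarm = True.
  then (¬lock ∨ pump ∨ ready) forces ready = True.
  then (¬alarm ∨ door) forces door = True.
All clauses satisfied.

cache=F, pump=F, lock=T, alarm=T, door=T, ready=T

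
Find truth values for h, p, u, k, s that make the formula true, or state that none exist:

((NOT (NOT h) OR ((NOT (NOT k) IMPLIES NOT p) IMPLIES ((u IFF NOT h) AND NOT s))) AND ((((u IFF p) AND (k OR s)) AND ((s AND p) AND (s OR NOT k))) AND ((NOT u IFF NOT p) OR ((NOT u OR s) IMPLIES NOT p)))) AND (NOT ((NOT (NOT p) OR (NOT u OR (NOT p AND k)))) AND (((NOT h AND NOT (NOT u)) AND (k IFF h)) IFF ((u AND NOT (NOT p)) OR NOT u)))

Unsatisfiable — no assignment works.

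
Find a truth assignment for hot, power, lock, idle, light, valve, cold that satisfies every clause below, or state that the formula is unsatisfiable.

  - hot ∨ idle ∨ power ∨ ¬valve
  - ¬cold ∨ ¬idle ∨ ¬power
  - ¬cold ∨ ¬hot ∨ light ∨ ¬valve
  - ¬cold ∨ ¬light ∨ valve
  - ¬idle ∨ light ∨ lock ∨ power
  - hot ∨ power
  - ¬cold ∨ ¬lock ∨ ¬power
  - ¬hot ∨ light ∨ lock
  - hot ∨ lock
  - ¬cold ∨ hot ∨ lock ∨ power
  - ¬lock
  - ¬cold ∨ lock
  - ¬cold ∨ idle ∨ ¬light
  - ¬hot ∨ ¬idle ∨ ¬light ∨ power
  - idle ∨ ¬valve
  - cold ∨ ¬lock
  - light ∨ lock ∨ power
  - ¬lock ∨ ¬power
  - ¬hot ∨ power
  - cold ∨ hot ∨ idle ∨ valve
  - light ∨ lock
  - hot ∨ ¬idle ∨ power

hot: True, power: True, lock: False, idle: True, light: True, valve: True, cold: False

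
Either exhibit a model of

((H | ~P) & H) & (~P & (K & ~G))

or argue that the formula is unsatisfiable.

G=F; K=T; H=T; P=F

  (H | ~P) & H = True
    H | ~P = True
      ~P = True
  ~P & (K & ~G) = True
    ~P = True
    K & ~G = True
      ~G = True
Both conjuncts True, so the formula holds.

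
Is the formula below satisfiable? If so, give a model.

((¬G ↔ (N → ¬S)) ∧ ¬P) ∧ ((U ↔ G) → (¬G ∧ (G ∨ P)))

S=T; P=F; G=F; U=T; N=F

  (¬G ↔ (N → ¬S)) ∧ ¬P = True
    ¬G ↔ (N → ¬S) = True
      ¬G = True
      N → ¬S = True
        ¬S = False
    ¬P = True
  (U ↔ G) → (¬G ∧ (G ∨ P)) = True
    U ↔ G = False
    ¬G ∧ (G ∨ P) = False
      ¬G = True
      G ∨ P = False
Both conjuncts True, so the formula holds.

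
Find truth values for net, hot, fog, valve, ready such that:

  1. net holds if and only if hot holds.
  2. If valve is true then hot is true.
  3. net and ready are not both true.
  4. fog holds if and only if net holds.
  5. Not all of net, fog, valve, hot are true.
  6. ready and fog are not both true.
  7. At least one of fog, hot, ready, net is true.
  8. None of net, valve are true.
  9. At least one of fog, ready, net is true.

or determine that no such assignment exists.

net=F; hot=F; fog=F; valve=F; ready=T

  (1) net=F, hot=F — same ✓
  (2) valve=F ⇒ hot: vacuous ✓
  (3) net=F, ready=T — not both ✓
  (4) fog=F, net=F — same ✓
  (5) {net, fog, valve, hot}: 0/4 true — not all ✓
  (6) ready=T, fog=F — not both ✓
  (7) {fog, hot, ready, net}: 1 true — at least one ✓
  (8) {net, valve}: 0 true — none ✓
  (9) {fog, ready, net}: 1 true — at least one ✓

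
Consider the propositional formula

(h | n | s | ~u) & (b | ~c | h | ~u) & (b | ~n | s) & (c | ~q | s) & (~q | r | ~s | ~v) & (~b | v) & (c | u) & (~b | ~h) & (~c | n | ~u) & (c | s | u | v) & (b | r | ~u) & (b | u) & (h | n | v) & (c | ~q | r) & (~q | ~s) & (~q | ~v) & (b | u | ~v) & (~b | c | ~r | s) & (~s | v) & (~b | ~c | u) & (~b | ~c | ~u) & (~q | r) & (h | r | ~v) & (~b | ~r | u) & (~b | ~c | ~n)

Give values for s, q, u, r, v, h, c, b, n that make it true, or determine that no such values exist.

s = True, q = False, u = True, r = True, v = True, h = False, c = False, b = False, n = True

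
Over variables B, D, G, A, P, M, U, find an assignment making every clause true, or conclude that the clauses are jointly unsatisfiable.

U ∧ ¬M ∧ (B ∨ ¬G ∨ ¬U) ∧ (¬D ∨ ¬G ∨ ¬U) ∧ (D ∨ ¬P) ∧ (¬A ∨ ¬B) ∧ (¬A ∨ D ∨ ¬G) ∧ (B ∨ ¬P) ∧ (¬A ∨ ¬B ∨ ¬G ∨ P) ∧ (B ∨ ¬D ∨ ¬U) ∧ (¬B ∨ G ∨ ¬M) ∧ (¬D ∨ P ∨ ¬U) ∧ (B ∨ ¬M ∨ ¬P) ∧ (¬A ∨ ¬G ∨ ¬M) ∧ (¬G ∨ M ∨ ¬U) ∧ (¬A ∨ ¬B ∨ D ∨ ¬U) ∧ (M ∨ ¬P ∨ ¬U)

Unit clause (U) forces U = True.
Unit clause (¬M) forces M = False.
In (¬G ∨ M ∨ ¬U) only ¬G is left, so G = False.
In (M ∨ ¬P ∨ ¬U) only ¬P is left, so P = False.
In (¬D ∨ P ∨ ¬U) only ¬D is left, so D = False.
Set B = False.
Set A = False.
All clauses satisfied.

B: False, D: False, G: False, A: False, P: False, M: False, U: True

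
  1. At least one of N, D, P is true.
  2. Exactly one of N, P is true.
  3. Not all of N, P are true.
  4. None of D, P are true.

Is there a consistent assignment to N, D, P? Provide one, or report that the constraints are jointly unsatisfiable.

N = True, D = False, P = False

  (1) {N, D, P}: 1 true — at least one ✓
  (2) {N, P}: 1 true — exactly one ✓
  (3) {N, P}: 1/2 true — not all ✓
  (4) {D, P}: 0 true — none ✓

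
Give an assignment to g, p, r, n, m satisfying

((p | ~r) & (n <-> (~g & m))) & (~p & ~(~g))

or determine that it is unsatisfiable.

g=T, p=F, r=F, n=F, m=F

  (p | ~r) & (n <-> (~g & m)) = True
    p | ~r = True
      ~r = True
    n <-> (~g & m) = True
      ~g & m = False
        ~g = False
  ~p & ~(~g) = True
    ~p = True
    ~(~g) = True
      ~g = False
Both conjuncts True, so the formula holds.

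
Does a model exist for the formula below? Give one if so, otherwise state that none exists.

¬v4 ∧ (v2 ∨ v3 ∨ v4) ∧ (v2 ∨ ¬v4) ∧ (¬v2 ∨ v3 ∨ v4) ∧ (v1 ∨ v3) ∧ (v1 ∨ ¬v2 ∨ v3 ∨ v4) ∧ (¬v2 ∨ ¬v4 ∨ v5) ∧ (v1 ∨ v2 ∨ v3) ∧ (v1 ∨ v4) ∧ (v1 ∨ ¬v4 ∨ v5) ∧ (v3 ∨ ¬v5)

Unit clause (¬v4) forces v4 = False.
In (v1 ∨ v4) only v1 is left, so v1 = True.
Set v2 = True.
  then (¬v2 ∨ v3 ∨ v4) forces v3 = True.
Set v5 = True.
All clauses satisfied.

v1 = True, v2 = True, v3 = True, v4 = False, v5 = True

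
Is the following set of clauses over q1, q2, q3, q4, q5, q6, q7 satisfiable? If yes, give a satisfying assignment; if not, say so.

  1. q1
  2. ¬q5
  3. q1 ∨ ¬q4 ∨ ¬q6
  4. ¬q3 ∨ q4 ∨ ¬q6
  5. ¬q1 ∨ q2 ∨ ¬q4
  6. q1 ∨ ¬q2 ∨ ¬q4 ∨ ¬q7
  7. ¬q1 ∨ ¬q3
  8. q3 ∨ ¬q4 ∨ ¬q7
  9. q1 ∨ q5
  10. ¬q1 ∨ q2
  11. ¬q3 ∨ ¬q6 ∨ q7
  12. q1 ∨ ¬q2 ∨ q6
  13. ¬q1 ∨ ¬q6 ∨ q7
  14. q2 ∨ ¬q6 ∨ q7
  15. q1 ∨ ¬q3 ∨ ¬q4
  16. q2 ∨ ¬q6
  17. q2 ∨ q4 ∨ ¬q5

q1 = True; q2 = True; q3 = False; q4 = False; q5 = False; q6 = True; q7 = True

Unit clause (q1) forces q1 = True.
Unit clause (¬q5) forces q5 = False.
In (¬q1 ∨ ¬q3) only ¬q3 is left, so q3 = False.
In (¬q1 ∨ q2) only q2 is left, so q2 = True.
Set q4 = False.
Set q6 = True.
  then (¬q1 ∨ ¬q6 ∨ q7) forces q7 = True.
All clauses satisfied.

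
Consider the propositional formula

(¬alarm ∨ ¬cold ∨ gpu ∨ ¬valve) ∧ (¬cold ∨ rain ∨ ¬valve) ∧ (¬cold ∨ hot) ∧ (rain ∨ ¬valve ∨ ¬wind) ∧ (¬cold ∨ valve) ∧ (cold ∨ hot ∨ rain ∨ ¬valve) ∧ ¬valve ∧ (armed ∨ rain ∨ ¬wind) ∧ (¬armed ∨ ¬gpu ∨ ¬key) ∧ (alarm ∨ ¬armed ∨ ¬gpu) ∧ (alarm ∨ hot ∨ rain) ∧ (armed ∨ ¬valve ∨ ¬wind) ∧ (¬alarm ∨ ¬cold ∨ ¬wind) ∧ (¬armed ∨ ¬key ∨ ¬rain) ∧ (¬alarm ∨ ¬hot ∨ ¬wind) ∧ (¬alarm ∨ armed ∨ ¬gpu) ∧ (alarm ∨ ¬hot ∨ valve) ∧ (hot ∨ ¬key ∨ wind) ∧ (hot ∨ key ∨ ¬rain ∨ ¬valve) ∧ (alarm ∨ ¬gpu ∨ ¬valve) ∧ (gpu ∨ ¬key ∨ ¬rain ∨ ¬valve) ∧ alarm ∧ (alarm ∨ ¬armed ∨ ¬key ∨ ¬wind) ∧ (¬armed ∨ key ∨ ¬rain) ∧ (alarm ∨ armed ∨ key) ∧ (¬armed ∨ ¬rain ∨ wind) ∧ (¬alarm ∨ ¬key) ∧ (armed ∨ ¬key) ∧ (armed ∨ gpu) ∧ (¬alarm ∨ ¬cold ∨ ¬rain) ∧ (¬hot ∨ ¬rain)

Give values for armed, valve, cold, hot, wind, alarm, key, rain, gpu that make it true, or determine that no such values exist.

armed: True, valve: False, cold: False, hot: True, wind: False, alarm: True, key: False, rain: False, gpu: False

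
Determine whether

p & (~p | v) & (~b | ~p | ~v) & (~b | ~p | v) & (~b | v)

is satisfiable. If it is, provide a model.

Unit clause (p) forces p = True.
In (~p | v) only v is left, so v = True.
In (~b | ~p | ~v) only ~b is left, so b = False.
Check each clause:
  (p): p holds.
  (~p | v): v holds.
  (~b | ~p | ~v): ~b holds.
  (~b | ~p | v): ~b holds.
  (~b | v): ~b holds.
All clauses satisfied.

p = True; v = True; b = False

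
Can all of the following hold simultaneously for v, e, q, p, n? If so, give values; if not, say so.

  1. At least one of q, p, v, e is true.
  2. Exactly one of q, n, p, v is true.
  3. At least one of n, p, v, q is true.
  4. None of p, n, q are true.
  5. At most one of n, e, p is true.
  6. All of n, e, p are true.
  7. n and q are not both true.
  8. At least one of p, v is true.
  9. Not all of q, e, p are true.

Case p = True:
  Constraint (4) is violated (p=T) — contradiction.
Case p = False:
  Constraint (6) is violated (p=F) — contradiction.
Both cases fail — unsatisfiable.

No satisfying assignment exists.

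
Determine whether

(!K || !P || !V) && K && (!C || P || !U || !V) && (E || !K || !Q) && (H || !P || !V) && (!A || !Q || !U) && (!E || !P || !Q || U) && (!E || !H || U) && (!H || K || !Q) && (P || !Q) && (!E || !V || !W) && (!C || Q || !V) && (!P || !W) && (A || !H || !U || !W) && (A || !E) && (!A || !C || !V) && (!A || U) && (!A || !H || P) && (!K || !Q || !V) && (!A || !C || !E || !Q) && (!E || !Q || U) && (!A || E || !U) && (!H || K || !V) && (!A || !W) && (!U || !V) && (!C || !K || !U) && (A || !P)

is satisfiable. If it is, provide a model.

A=F; Q=F; K=T; W=F; C=F; E=F; H=T; U=F; V=F; P=F

Unit clause (K) forces K = True.
Set A = False.
  then (A || !E) forces E = False.
  then (A || !P) forces P = False.
  then (E || !K || !Q) forces Q = False.
Set W = False.
Set C = False.
Set H = True.
Set U = False.
Set V = False.
All clauses satisfied.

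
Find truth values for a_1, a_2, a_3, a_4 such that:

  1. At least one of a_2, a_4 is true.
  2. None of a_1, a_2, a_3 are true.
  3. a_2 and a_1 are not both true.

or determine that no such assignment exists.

a_1=F, a_2=F, a_3=F, a_4=T

  (1) {a_2, a_4}: 1 true — at least one ✓
  (2) {a_1, a_2, a_3}: 0 true — none ✓
  (3) a_2=F, a_1=F — not both ✓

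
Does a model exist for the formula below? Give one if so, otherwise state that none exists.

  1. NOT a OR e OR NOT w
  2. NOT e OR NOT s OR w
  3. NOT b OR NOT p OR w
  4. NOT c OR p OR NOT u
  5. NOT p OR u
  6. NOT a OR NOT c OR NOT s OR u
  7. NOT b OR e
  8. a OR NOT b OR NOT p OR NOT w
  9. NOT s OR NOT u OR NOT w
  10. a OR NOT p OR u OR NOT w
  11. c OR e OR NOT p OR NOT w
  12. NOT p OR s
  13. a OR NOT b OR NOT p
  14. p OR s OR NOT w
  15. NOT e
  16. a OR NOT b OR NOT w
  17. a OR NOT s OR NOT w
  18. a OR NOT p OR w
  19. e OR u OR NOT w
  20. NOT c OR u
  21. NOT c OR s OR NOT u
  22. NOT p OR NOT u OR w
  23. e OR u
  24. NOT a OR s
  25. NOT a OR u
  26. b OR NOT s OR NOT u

s=F; b=F; w=F; u=T; c=F; a=F; p=F; e=F

Unit clause (NOT e) forces e = False.
In (e OR u) only u is left, so u = True.
In (NOT b OR e) only NOT b is left, so b = False.
In (b OR NOT s OR NOT u) only NOT s is left, so s = False.
In (NOT p OR s) only NOT p is left, so p = False.
In (p OR s OR NOT w) only NOT w is left, so w = False.
In (NOT c OR s OR NOT u) only NOT c is left, so c = False.
In (NOT a OR s) only NOT a is left, so a = False.
All clauses satisfied.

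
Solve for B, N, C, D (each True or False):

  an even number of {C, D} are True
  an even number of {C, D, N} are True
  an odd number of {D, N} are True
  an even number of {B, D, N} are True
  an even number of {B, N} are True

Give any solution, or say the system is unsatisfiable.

No satisfying assignment exists.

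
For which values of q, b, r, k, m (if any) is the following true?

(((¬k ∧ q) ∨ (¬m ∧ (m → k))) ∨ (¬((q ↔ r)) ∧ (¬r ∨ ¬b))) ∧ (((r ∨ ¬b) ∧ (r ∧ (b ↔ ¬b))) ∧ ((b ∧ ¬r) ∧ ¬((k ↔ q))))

Unsatisfiable — no assignment works.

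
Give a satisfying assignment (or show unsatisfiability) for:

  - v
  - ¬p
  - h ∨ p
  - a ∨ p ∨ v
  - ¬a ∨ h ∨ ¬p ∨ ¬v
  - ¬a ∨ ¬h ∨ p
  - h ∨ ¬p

Unit clause (v) forces v = True.
Unit clause (¬p) forces p = False.
In (h ∨ p) only h is left, so h = True.
In (¬a ∨ ¬h ∨ p) only ¬a is left, so a = False.
Check each clause:
  (v): v holds.
  (¬p): ¬p holds.
  (h ∨ p): h holds.
  (a ∨ p ∨ v): v holds.
  (¬a ∨ h ∨ ¬p ∨ ¬v): ¬a holds.
  (¬a ∨ ¬h ∨ p): ¬a holds.
  (h ∨ ¬p): h holds.
All clauses satisfied.

h=T; p=F; v=T; a=F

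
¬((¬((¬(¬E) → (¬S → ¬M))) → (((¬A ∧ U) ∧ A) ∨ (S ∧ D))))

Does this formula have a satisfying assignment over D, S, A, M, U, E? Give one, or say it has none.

D = True, S = False, A = True, M = True, U = False, E = True

  ¬((¬((¬(¬E) → (¬S → ¬M))) → (((¬A ∧ U) ∧ A) ∨ (S ∧ D)))) = True
    ¬((¬(¬E) → (¬S → ¬M))) → (((¬A ∧ U) ∧ A) ∨ (S ∧ D)) = False
      ¬((¬(¬E) → (¬S → ¬M))) = True
        ¬(¬E) → (¬S → ¬M) = False
          ¬(¬E) = True
            ¬E = False
          ¬S → ¬M = False
            ¬S = True
            ¬M = False
      ((¬A ∧ U) ∧ A) ∨ (S ∧ D) = False
        (¬A ∧ U) ∧ A = False
          ¬A ∧ U = False
            ¬A = False
        S ∧ D = False
The formula evaluates to True.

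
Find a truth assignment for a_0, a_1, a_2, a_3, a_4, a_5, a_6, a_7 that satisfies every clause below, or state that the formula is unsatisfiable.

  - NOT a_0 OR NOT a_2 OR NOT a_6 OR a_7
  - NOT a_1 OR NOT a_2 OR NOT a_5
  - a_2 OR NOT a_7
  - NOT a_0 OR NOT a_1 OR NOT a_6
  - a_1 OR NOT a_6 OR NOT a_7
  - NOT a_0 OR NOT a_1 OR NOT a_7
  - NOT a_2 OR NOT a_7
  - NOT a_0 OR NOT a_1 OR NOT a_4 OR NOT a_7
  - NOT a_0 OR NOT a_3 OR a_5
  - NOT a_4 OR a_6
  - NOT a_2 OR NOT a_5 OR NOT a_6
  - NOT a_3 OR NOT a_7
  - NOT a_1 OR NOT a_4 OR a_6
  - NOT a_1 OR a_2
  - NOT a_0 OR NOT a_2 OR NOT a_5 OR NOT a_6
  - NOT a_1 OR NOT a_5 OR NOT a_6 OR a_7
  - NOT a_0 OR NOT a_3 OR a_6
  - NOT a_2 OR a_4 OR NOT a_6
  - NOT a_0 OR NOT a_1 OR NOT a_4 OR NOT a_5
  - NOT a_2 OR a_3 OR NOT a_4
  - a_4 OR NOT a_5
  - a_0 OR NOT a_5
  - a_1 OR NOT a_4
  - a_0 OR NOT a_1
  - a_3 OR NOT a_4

a_0: True, a_1: True, a_2: True, a_3: False, a_4: False, a_5: False, a_6: False, a_7: False

Set a_0 = True.
Set a_1 = True.
  then (NOT a_0 OR NOT a_1 OR NOT a_6) forces a_6 = False.
  then (NOT a_0 OR NOT a_1 OR NOT a_7) forces a_7 = False.
  then (NOT a_4 OR a_6) forces a_4 = False.
  then (NOT a_1 OR a_2) forces a_2 = True.
  then (NOT a_0 OR NOT a_3 OR a_6) forces a_3 = False.
  then (a_4 OR NOT a_5) forces a_5 = False.
All clauses satisfied.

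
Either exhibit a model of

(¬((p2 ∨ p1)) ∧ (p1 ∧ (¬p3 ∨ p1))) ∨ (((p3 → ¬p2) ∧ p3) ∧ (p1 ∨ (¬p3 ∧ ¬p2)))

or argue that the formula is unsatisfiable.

p1: True, p2: False, p3: True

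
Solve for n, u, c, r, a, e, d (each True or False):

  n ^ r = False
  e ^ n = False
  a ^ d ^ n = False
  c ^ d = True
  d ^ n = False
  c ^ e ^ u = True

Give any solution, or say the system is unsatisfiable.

n=T; u=F; c=F; r=T; a=F; e=T; d=T

n ^ r = T ^ T = False ✓
e ^ n = T ^ T = False ✓
a ^ d ^ n = F ^ T ^ T = False ✓
c ^ d = F ^ T = True ✓
d ^ n = T ^ T = False ✓
c ^ e ^ u = F ^ T ^ F = True ✓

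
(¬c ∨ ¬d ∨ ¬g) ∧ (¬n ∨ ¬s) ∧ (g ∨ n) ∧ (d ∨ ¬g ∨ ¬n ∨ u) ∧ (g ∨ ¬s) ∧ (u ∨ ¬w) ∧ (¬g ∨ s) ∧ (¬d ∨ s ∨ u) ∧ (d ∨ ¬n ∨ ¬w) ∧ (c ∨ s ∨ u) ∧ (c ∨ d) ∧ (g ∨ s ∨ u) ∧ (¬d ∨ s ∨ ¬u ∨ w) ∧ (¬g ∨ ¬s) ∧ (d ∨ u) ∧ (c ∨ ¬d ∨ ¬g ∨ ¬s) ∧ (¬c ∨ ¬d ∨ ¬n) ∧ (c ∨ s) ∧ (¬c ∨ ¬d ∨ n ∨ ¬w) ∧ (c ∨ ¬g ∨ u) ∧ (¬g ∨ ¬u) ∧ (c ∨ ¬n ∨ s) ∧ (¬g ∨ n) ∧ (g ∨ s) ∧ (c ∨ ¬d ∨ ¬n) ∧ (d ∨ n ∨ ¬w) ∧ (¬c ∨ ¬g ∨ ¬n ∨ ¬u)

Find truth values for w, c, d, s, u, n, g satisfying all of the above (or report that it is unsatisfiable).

Case s = True:
  (¬n ∨ ¬s) forces n = False.
  (g ∨ n) forces g = True.
  Clause (¬g ∨ ¬s) is falsified — contradiction.
Case s = False:
  (¬g ∨ s) forces g = False.
  Clause (g ∨ s) is falsified — contradiction.
Both cases fail, so the formula is unsatisfiable.

The formula is unsatisfiable.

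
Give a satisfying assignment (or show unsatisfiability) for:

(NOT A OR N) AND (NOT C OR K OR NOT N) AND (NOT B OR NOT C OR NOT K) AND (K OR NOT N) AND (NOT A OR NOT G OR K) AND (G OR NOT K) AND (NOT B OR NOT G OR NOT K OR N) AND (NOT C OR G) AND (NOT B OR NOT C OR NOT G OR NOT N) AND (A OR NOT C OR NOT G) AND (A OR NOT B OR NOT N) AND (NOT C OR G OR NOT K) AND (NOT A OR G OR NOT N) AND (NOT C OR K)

Set B = False.
Set C = True.
  then (NOT C OR G) forces G = True.
  then (A OR NOT C OR NOT G) forces A = True.
  then (NOT C OR K) forces K = True.
  then (NOT A OR N) forces N = True.
All clauses satisfied.

B = False, C = True, N = True, K = True, G = True, A = True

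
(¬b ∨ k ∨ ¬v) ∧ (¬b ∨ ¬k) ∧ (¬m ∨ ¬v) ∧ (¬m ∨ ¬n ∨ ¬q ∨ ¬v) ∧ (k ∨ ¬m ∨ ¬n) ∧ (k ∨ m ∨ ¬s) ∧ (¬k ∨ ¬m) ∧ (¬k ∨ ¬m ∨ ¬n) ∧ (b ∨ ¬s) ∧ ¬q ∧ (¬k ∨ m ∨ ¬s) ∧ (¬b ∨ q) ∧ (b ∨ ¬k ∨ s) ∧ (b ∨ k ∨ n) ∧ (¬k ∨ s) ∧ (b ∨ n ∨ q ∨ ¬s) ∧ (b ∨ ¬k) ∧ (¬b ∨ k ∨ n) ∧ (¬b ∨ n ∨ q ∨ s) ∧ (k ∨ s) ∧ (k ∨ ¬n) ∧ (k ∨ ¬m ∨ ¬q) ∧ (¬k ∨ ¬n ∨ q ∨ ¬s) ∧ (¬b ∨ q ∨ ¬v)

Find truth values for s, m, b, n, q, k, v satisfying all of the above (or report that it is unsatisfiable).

Unsatisfiable — no assignment works.

Case q = True:
  Clause (¬q) is falsified — contradiction.
Case q = False:
  (¬b ∨ q) forces b = False.
  (b ∨ ¬s) forces s = False.
  (b ∨ ¬k ∨ s) forces k = False.
  Clause (k ∨ s) is falsified — contradiction.
Both cases fail, so the formula is unsatisfiable.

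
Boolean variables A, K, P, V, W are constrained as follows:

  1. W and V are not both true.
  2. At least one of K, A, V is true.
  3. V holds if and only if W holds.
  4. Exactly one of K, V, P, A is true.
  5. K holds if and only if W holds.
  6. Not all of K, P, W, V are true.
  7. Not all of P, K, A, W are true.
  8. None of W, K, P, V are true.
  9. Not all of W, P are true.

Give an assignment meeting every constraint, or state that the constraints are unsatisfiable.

A: True, K: False, P: False, V: False, W: False

  (1) W=F, V=F — not both ✓
  (2) {K, A, V}: 1 true — at least one ✓
  (3) V=F, W=F — same ✓
  (4) {K, V, P, A}: 1 true — exactly one ✓
  (5) K=F, W=F — same ✓
  (6) {K, P, W, V}: 0/4 true — not all ✓
  (7) {P, K, A, W}: 1/4 true — not all ✓
  (8) {W, K, P, V}: 0 true — none ✓
  (9) {W, P}: 0/2 true — not all ✓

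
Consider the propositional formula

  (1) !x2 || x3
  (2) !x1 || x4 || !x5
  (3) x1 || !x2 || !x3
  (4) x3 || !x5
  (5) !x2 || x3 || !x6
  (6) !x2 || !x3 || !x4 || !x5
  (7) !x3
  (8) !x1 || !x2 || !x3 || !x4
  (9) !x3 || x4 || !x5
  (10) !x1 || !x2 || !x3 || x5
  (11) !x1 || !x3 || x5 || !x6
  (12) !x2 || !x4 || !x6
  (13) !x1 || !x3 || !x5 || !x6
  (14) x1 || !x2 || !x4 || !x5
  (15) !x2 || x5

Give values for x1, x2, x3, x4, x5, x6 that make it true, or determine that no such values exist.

x1: True, x2: False, x3: False, x4: True, x5: False, x6: True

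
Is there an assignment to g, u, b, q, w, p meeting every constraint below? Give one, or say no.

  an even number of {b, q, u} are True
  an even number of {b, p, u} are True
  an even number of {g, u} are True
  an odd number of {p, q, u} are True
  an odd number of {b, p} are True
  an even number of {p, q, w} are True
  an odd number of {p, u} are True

g: True; u: True; b: True; q: False; w: False; p: False

{b, q, u}: 2 true → even ✓
{b, p, u}: 2 true → even ✓
{g, u}: 2 true → even ✓
{p, q, u}: 1 true → odd ✓
{b, p}: 1 true → odd ✓
{p, q, w}: 0 true → even ✓
{p, u}: 1 true → odd ✓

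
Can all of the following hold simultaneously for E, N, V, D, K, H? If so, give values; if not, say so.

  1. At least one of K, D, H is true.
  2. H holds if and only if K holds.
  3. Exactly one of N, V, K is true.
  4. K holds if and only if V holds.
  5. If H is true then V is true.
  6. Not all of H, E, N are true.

E = True, N = True, V = False, D = True, K = False, H = False

  (1) {K, D, H}: 1 true — at least one ✓
  (2) H=F, K=F — same ✓
  (3) {N, V, K}: 1 true — exactly one ✓
  (4) K=F, V=F — same ✓
  (5) H=F ⇒ V: vacuous ✓
  (6) {H, E, N}: 2/3 true — not all ✓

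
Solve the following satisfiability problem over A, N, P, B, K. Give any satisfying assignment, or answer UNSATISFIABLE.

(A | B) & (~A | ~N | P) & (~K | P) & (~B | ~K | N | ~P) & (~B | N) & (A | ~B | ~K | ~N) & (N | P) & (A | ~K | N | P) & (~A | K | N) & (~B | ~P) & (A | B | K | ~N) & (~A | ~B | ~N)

Set A = True.
Set N = False.
  then (~B | N) forces B = False.
  then (N | P) forces P = True.
  then (~A | K | N) forces K = True.
All clauses satisfied.

A = True, N = False, P = True, B = False, K = True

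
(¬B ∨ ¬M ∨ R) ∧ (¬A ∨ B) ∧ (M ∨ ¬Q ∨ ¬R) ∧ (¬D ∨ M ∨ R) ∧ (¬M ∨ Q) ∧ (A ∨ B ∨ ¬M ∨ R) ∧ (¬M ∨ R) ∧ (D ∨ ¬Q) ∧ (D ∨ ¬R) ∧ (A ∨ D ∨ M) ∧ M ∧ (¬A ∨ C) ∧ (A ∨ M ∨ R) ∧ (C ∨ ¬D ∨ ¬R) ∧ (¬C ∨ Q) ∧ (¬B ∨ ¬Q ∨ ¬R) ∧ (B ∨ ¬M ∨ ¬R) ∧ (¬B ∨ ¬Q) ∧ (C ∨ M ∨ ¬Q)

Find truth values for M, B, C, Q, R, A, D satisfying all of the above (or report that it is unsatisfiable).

The formula is unsatisfiable.

Case M = True:
  (¬M ∨ Q) forces Q = True.
  (¬M ∨ R) forces R = True.
  (D ∨ ¬Q) forces D = True.
  (C ∨ ¬D ∨ ¬R) forces C = True.
  (¬B ∨ ¬Q ∨ ¬R) forces B = False.
  Clause (B ∨ ¬M ∨ ¬R) is falsified — contradiction.
Case M = False:
  Clause (M) is falsified — contradiction.
Both cases fail, so the formula is unsatisfiable.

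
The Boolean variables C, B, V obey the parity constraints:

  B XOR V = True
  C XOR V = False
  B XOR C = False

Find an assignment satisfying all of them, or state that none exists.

Unsatisfiable

Adding constraints 1, 2, 3 mod 2: every variable appears an even number of times on the left, so the left side is 0.
But the right sides sum to 1 (mod 2). 0 ≠ 1 — the system is inconsistent.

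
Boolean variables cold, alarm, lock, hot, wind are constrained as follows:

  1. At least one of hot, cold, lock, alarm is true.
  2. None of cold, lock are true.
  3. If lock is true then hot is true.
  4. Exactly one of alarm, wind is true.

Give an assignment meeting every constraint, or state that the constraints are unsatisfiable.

cold=F, alarm=T, lock=F, hot=F, wind=F

  (1) {hot, cold, lock, alarm}: 1 true — at least one ✓
  (2) {cold, lock}: 0 true — none ✓
  (3) lock=F ⇒ hot: vacuous ✓
  (4) {alarm, wind}: 1 true — exactly one ✓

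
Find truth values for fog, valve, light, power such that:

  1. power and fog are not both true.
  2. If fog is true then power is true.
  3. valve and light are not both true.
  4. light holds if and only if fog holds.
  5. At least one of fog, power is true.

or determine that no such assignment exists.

fog = False; valve = True; light = False; power = True

  (1) power=T, fog=F — not both ✓
  (2) fog=F ⇒ power: vacuous ✓
  (3) valve=T, light=F — not both ✓
  (4) light=F, fog=F — same ✓
  (5) {fog, power}: 1 true — at least one ✓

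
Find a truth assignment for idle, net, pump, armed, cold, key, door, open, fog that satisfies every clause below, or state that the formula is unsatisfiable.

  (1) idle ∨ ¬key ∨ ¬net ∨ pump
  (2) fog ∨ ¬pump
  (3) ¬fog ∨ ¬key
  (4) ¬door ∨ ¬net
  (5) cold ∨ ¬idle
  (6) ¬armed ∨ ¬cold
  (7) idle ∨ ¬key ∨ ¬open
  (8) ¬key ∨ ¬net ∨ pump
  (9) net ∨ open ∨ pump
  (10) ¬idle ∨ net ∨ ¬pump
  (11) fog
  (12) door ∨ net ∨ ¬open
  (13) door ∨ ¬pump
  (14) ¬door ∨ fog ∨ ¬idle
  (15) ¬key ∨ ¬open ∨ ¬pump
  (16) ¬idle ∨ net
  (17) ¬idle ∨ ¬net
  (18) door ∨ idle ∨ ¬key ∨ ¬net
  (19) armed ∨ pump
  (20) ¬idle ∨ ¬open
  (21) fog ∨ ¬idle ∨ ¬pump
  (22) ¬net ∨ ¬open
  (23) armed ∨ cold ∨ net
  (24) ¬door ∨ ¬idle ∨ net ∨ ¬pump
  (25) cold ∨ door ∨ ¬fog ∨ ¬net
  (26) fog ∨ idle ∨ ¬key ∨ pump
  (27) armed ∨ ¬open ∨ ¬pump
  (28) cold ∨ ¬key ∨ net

Unit clause (fog) forces fog = True.
In (¬fog ∨ ¬key) only ¬key is left, so key = False.
Try idle = True:
  (cold ∨ ¬idle) forces cold = True.
  (¬armed ∨ ¬cold) forces armed = False.
  (¬idle ∨ net) forces net = True.
  clause (¬idle ∨ ¬net) is falsified — backtrack.
So idle = False.
Set net = False.
Set pump = True.
  then (door ∨ ¬pump) forces door = True.
Set armed = True.
  then (¬armed ∨ ¬cold) forces cold = False.
Set open = False.
All clauses satisfied.

idle=F, net=F, pump=T, armed=T, cold=F, key=F, door=T, open=F, fog=T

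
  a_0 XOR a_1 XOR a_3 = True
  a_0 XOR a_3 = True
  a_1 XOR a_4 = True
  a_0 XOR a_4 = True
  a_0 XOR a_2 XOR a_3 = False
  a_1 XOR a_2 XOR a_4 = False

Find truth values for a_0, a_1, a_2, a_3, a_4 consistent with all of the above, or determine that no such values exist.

a_0: False; a_1: False; a_2: True; a_3: True; a_4: True

a_0 XOR a_1 XOR a_3 = F XOR F XOR T = True ✓
a_0 XOR a_3 = F XOR T = True ✓
a_1 XOR a_4 = F XOR T = True ✓
a_0 XOR a_4 = F XOR T = True ✓
a_0 XOR a_2 XOR a_3 = F XOR T XOR T = False ✓
a_1 XOR a_2 XOR a_4 = F XOR T XOR T = False ✓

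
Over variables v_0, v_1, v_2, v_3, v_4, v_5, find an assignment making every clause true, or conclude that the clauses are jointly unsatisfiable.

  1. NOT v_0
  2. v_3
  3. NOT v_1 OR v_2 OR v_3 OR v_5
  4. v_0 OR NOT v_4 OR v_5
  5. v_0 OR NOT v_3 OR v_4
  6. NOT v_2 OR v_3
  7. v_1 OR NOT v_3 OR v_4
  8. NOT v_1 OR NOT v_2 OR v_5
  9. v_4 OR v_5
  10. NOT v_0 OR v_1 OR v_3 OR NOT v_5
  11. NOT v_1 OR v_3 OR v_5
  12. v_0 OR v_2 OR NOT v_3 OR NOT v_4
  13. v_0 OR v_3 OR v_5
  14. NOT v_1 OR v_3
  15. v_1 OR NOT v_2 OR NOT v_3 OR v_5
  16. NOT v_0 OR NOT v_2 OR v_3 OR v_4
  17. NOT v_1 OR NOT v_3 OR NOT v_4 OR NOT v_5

v_0 = False, v_1 = False, v_2 = True, v_3 = True, v_4 = True, v_5 = True

Unit clause (NOT v_0) forces v_0 = False.
Unit clause (v_3) forces v_3 = True.
In (v_0 OR NOT v_3 OR v_4) only v_4 is left, so v_4 = True.
In (v_0 OR v_2 OR NOT v_3 OR NOT v_4) only v_2 is left, so v_2 = True.
In (v_0 OR NOT v_4 OR v_5) only v_5 is left, so v_5 = True.
In (NOT v_1 OR NOT v_3 OR NOT v_4 OR NOT v_5) only NOT v_1 is left, so v_1 = False.
All clauses satisfied.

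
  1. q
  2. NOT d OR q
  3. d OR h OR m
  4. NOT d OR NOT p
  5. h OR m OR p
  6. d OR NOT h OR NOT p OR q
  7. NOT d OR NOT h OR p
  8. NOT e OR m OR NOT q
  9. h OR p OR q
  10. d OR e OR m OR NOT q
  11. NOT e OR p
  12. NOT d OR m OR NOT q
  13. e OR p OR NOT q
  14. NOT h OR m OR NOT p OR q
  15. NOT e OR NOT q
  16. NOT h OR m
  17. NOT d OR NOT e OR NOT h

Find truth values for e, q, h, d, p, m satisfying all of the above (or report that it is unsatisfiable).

e: False; q: True; h: False; d: False; p: True; m: True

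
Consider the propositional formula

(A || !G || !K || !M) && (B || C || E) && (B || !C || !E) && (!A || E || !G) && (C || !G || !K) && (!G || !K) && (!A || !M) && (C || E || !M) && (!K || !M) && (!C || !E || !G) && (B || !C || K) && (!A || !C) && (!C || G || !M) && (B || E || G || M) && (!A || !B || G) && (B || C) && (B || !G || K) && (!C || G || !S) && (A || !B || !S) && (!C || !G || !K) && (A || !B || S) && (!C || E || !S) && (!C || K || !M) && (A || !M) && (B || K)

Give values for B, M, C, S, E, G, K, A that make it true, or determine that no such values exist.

B = True; M = False; C = False; S = False; E = True; G = True; K = False; A = True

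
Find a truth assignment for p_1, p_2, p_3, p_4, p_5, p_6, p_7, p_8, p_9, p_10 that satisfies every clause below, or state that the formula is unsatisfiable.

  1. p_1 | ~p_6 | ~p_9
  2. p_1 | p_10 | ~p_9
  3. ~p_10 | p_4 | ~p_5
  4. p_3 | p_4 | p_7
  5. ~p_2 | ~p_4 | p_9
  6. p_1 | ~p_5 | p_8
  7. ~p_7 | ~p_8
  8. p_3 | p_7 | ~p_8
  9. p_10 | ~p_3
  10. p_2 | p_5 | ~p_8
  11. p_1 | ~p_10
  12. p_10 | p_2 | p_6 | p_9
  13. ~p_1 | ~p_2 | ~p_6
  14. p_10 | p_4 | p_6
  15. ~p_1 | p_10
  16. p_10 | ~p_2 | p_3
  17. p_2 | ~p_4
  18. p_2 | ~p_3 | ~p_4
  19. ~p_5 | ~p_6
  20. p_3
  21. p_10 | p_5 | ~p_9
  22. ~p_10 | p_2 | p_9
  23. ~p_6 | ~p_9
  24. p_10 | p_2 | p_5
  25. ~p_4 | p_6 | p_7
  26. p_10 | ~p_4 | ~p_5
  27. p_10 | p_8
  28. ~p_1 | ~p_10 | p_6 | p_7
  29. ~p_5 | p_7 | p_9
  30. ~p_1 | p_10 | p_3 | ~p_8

Unit clause (p_3) forces p_3 = True.
In (p_10 | ~p_3) only p_10 is left, so p_10 = True.
In (p_1 | ~p_10) only p_1 is left, so p_1 = True.
Set p_2 = True.
  then (~p_1 | ~p_2 | ~p_6) forces p_6 = False.
  then (~p_1 | ~p_10 | p_6 | p_7) forces p_7 = True.
  then (~p_7 | ~p_8) forces p_8 = False.
Set p_4 = False.
  then (~p_10 | p_4 | ~p_5) forces p_5 = False.
Set p_9 = False.
All clauses satisfied.

p_1 = True; p_2 = True; p_3 = True; p_4 = False; p_5 = False; p_6 = False; p_7 = True; p_8 = False; p_9 = False; p_10 = True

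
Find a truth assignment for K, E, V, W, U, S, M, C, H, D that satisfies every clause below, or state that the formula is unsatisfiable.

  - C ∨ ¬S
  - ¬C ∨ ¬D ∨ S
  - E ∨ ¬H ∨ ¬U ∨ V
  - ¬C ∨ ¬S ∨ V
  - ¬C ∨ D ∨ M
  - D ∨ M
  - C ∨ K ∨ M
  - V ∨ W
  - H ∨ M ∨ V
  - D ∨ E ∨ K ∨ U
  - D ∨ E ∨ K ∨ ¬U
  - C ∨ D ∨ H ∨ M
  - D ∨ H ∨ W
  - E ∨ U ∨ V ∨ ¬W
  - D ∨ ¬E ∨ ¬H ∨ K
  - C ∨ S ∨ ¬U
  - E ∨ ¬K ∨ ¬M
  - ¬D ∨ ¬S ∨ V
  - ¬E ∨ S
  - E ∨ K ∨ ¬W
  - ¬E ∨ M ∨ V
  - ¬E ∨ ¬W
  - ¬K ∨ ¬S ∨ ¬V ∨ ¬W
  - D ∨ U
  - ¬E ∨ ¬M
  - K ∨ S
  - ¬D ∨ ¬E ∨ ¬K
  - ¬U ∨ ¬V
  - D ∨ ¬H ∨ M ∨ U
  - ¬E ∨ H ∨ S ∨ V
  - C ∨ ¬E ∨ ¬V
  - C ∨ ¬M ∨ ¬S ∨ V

K: True, E: False, V: True, W: True, U: False, S: False, M: False, C: False, H: True, D: True

Set K = True.
Set E = False.
  then (E ∨ ¬K ∨ ¬M) forces M = False.
  then (D ∨ M) forces D = True.
Try V = False:
  (V ∨ W) forces W = True.
  (H ∨ M ∨ V) forces H = True.
  (E ∨ ¬H ∨ ¬U ∨ V) forces U = False.
  clause (E ∨ U ∨ V ∨ ¬W) is falsified — backtrack.
So V = True.
  then (¬U ∨ ¬V) forces U = False.
Set W = True.
  then (¬K ∨ ¬S ∨ ¬V ∨ ¬W) forces S = False.
  then (¬C ∨ ¬D ∨ S) forces C = False.
Set H = True.
All clauses satisfied.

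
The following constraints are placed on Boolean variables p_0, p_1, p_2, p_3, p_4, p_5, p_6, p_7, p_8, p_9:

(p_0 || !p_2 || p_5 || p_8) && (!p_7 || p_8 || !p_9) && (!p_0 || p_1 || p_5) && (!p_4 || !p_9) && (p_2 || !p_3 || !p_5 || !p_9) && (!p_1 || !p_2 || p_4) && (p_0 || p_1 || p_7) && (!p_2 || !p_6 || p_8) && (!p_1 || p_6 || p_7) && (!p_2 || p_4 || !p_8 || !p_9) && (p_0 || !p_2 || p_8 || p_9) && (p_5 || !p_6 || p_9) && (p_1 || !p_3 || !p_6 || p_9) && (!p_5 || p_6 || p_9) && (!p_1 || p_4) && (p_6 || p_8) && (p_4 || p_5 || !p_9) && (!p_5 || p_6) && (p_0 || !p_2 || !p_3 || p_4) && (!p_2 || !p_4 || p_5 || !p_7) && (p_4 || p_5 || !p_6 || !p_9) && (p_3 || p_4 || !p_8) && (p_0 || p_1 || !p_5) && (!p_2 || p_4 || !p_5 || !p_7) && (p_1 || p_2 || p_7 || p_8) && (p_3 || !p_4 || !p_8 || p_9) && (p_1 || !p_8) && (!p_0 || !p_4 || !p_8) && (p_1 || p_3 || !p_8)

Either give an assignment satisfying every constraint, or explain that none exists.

Set p_0 = False.
Set p_1 = True.
  then (!p_1 || p_4) forces p_4 = True.
  then (!p_4 || !p_9) forces p_9 = False.
Set p_2 = False.
Set p_3 = False.
  then (p_3 || !p_4 || !p_8 || p_9) forces p_8 = False.
  then (p_6 || p_8) forces p_6 = True.
  then (p_5 || !p_6 || p_9) forces p_5 = True.
Set p_7 = True.
All clauses satisfied.

p_0 = False, p_1 = True, p_2 = False, p_3 = False, p_4 = True, p_5 = True, p_6 = True, p_7 = True, p_8 = False, p_9 = False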